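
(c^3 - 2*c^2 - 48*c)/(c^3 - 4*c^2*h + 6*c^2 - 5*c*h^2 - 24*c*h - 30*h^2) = c*(c - 8)/(c^2 - 4*c*h - 5*h^2)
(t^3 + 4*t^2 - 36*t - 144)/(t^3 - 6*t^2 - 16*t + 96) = (t + 6)/(t - 4)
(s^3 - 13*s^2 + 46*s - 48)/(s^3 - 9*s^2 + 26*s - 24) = (s - 8)/(s - 4)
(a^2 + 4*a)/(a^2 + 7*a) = (a + 4)/(a + 7)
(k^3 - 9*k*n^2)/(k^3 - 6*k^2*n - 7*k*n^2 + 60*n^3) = k*(k - 3*n)/(k^2 - 9*k*n + 20*n^2)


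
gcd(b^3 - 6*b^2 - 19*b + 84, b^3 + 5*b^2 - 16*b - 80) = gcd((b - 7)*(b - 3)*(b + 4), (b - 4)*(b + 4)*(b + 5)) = b + 4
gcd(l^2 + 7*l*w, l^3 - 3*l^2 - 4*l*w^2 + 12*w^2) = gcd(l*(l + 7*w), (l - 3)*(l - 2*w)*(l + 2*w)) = 1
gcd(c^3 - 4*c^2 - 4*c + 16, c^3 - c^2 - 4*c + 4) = c^2 - 4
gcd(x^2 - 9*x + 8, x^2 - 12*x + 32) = x - 8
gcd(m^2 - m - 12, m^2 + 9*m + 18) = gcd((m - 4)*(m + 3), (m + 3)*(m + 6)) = m + 3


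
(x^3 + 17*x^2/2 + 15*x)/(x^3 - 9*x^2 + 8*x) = (x^2 + 17*x/2 + 15)/(x^2 - 9*x + 8)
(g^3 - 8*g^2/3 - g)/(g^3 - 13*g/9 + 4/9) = 3*g*(3*g^2 - 8*g - 3)/(9*g^3 - 13*g + 4)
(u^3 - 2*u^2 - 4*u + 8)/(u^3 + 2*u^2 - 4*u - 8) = (u - 2)/(u + 2)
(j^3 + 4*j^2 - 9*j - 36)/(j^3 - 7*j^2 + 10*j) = (j^3 + 4*j^2 - 9*j - 36)/(j*(j^2 - 7*j + 10))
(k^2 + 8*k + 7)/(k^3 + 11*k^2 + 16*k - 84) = (k + 1)/(k^2 + 4*k - 12)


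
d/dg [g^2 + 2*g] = 2*g + 2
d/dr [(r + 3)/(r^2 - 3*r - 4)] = (-r^2 - 6*r + 5)/(r^4 - 6*r^3 + r^2 + 24*r + 16)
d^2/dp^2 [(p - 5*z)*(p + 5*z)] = 2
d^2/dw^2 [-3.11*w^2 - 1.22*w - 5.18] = -6.22000000000000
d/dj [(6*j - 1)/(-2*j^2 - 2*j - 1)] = 4*(3*j^2 - j - 2)/(4*j^4 + 8*j^3 + 8*j^2 + 4*j + 1)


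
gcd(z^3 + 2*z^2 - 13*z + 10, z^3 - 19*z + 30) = z^2 + 3*z - 10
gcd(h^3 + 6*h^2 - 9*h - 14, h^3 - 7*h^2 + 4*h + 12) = h^2 - h - 2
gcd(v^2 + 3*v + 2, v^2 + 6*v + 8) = v + 2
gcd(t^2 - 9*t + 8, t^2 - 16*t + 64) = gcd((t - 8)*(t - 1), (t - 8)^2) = t - 8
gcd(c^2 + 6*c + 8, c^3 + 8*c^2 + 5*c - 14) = c + 2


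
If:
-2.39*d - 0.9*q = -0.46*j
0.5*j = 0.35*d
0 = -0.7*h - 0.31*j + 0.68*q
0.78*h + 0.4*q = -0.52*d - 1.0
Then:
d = 0.42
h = -1.07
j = 0.29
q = -0.96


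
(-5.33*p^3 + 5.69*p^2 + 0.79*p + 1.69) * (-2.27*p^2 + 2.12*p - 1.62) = 12.0991*p^5 - 24.2159*p^4 + 18.9041*p^3 - 11.3793*p^2 + 2.303*p - 2.7378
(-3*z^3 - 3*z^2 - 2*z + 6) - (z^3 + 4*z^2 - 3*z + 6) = -4*z^3 - 7*z^2 + z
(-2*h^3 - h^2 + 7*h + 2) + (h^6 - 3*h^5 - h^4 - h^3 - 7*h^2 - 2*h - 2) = h^6 - 3*h^5 - h^4 - 3*h^3 - 8*h^2 + 5*h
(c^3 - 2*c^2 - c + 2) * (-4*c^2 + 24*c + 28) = -4*c^5 + 32*c^4 - 16*c^3 - 88*c^2 + 20*c + 56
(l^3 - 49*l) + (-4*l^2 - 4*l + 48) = l^3 - 4*l^2 - 53*l + 48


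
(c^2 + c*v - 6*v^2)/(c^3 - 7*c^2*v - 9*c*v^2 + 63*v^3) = (c - 2*v)/(c^2 - 10*c*v + 21*v^2)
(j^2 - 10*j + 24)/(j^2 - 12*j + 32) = (j - 6)/(j - 8)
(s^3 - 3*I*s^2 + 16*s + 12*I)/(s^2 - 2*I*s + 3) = (s^2 - 4*I*s + 12)/(s - 3*I)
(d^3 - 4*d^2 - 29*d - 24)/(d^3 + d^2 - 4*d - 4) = (d^2 - 5*d - 24)/(d^2 - 4)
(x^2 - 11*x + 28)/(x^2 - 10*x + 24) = (x - 7)/(x - 6)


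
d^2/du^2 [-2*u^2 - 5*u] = -4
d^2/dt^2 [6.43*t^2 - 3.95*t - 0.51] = 12.8600000000000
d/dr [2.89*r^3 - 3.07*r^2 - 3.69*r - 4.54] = 8.67*r^2 - 6.14*r - 3.69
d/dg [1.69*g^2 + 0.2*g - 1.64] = 3.38*g + 0.2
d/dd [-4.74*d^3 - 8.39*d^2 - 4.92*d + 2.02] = -14.22*d^2 - 16.78*d - 4.92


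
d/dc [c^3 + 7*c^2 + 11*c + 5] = 3*c^2 + 14*c + 11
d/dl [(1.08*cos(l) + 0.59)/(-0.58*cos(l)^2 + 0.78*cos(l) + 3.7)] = (0.6264*sin(l)^2 - 0.6844*cos(l) - 4.1622)*sin(l)/(-0.58*cos(l)^2 + 0.78*cos(l) + 3.7)^2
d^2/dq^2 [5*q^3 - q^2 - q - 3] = 30*q - 2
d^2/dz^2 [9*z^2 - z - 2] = 18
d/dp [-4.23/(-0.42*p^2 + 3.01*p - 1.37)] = (12.7323 - 3.5532*p)/(0.42*p^2 - 3.01*p + 1.37)^2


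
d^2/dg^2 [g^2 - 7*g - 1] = 2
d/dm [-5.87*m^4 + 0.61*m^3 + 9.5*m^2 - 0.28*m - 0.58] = -23.48*m^3 + 1.83*m^2 + 19.0*m - 0.28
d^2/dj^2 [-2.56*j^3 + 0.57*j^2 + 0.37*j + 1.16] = 1.14 - 15.36*j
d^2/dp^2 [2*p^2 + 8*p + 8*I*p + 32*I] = 4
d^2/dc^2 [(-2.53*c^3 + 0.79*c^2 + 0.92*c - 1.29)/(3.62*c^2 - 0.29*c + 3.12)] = (-5.6843418860808e-14*c^5 + 82.494898*c^3 - 141.228648*c^2 - 201.987828*c + 45.967758)/(47.437928*c^6 - 11.400828*c^5 + 123.57051*c^4 - 19.676645*c^3 + 106.50276*c^2 - 8.468928*c + 30.371328)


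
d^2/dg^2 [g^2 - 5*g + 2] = 2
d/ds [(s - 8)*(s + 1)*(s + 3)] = 3*s^2 - 8*s - 29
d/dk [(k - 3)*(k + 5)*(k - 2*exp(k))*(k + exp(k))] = -k^3*exp(k) + 4*k^3 - 4*k^2*exp(2*k) - 5*k^2*exp(k) + 6*k^2 - 12*k*exp(2*k) + 11*k*exp(k) - 30*k + 56*exp(2*k) + 15*exp(k)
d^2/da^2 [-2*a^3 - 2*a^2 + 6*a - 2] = -12*a - 4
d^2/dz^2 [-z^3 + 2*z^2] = 4 - 6*z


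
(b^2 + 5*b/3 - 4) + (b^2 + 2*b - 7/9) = 2*b^2 + 11*b/3 - 43/9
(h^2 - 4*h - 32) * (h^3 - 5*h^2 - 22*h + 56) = h^5 - 9*h^4 - 34*h^3 + 304*h^2 + 480*h - 1792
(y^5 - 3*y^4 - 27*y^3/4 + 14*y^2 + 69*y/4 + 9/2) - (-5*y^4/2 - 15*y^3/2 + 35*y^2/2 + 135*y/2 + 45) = y^5 - y^4/2 + 3*y^3/4 - 7*y^2/2 - 201*y/4 - 81/2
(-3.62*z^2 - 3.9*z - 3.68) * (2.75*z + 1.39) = -9.955*z^3 - 15.7568*z^2 - 15.541*z - 5.1152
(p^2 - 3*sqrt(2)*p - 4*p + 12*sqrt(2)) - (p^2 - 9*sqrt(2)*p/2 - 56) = -4*p + 3*sqrt(2)*p/2 + 12*sqrt(2) + 56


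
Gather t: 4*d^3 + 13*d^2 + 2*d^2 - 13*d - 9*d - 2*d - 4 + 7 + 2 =4*d^3 + 15*d^2 - 24*d + 5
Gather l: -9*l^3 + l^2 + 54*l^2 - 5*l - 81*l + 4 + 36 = -9*l^3 + 55*l^2 - 86*l + 40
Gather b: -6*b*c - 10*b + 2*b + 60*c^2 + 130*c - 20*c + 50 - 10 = b*(-6*c - 8) + 60*c^2 + 110*c + 40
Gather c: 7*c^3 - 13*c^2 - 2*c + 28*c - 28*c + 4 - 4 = 7*c^3 - 13*c^2 - 2*c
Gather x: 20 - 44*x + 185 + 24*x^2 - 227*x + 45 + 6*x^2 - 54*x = 30*x^2 - 325*x + 250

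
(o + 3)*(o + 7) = o^2 + 10*o + 21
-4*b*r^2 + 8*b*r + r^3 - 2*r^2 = r*(-4*b + r)*(r - 2)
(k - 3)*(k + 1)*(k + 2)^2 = k^4 + 2*k^3 - 7*k^2 - 20*k - 12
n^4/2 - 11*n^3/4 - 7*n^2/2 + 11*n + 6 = (n/2 + 1)*(n - 6)*(n - 2)*(n + 1/2)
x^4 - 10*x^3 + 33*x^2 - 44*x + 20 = (x - 5)*(x - 2)^2*(x - 1)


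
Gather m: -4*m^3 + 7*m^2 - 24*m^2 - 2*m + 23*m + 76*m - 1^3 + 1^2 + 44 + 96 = -4*m^3 - 17*m^2 + 97*m + 140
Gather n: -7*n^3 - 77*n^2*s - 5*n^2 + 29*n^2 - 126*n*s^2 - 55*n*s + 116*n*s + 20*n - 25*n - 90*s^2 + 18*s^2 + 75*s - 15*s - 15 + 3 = -7*n^3 + n^2*(24 - 77*s) + n*(-126*s^2 + 61*s - 5) - 72*s^2 + 60*s - 12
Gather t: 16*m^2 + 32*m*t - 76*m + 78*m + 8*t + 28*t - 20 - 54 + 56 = 16*m^2 + 2*m + t*(32*m + 36) - 18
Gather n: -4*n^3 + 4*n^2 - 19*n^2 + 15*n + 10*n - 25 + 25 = -4*n^3 - 15*n^2 + 25*n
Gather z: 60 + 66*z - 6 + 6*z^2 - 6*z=6*z^2 + 60*z + 54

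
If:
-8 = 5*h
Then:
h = -8/5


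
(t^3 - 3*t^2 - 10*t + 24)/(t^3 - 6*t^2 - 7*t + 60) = (t - 2)/(t - 5)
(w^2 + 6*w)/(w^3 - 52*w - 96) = w/(w^2 - 6*w - 16)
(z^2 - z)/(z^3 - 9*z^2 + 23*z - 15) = z/(z^2 - 8*z + 15)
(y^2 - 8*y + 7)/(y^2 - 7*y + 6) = (y - 7)/(y - 6)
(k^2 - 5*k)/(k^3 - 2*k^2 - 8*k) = (5 - k)/(-k^2 + 2*k + 8)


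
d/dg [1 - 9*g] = -9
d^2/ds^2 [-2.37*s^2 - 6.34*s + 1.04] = -4.74000000000000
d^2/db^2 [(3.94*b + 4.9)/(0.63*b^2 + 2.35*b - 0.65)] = ((1.26*b + 2.35)*(2.52*b + 4.7)*(3.94*b + 4.9) - (14.8932*b + 24.692)*(0.63*b^2 + 2.35*b - 0.65))/(0.63*b^2 + 2.35*b - 0.65)^3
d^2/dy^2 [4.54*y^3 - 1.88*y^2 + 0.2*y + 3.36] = 27.24*y - 3.76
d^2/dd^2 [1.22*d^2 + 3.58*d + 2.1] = 2.44000000000000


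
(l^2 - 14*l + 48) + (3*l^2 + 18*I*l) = 4*l^2 - 14*l + 18*I*l + 48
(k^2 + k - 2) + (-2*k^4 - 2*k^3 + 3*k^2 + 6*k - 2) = -2*k^4 - 2*k^3 + 4*k^2 + 7*k - 4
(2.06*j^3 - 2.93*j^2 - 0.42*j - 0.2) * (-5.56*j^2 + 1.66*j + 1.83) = -11.4536*j^5 + 19.7104*j^4 + 1.2412*j^3 - 4.9471*j^2 - 1.1006*j - 0.366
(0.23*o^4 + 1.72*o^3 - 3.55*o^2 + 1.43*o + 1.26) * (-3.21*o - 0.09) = -0.7383*o^5 - 5.5419*o^4 + 11.2407*o^3 - 4.2708*o^2 - 4.1733*o - 0.1134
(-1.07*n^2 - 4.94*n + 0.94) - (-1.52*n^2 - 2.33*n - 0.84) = 0.45*n^2 - 2.61*n + 1.78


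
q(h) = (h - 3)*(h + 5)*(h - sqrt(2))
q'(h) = (h - 3)*(h + 5) + (h - 3)*(h - sqrt(2)) + (h + 5)*(h - sqrt(2))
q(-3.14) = 52.01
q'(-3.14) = 8.07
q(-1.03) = 39.11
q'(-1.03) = -15.85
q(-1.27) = 42.75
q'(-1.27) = -14.48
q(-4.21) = 32.03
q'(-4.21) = 30.41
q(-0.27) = 26.05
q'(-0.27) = -17.93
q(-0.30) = 26.59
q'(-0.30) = -17.91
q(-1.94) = 50.70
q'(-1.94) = -8.81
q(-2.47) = 53.75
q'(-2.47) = -2.42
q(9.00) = 637.21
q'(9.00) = 235.72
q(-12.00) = -1408.49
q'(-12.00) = 400.11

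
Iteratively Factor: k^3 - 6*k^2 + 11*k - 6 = (k - 1)*(k^2 - 5*k + 6) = (k - 3)*(k - 1)*(k - 2)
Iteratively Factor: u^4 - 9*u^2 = (u + 3)*(u^3 - 3*u^2) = (u - 3)*(u + 3)*(u^2) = u*(u - 3)*(u + 3)*(u)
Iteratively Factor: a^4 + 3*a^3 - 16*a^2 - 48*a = (a - 4)*(a^3 + 7*a^2 + 12*a) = (a - 4)*(a + 3)*(a^2 + 4*a) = a*(a - 4)*(a + 3)*(a + 4)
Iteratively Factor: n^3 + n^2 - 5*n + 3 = (n + 3)*(n^2 - 2*n + 1) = (n - 1)*(n + 3)*(n - 1)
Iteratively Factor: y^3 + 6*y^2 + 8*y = (y + 4)*(y^2 + 2*y) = (y + 2)*(y + 4)*(y)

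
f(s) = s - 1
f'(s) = 1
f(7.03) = 6.03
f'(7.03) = 1.00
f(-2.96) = -3.96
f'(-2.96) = 1.00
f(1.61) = 0.61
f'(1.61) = 1.00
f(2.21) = 1.21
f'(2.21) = 1.00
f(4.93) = 3.93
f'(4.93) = 1.00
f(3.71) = 2.71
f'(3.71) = 1.00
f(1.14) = 0.14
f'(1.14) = 1.00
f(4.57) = 3.57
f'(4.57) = 1.00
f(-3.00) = -4.00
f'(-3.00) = 1.00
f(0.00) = -1.00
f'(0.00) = 1.00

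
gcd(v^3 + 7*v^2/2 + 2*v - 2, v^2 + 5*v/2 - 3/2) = v - 1/2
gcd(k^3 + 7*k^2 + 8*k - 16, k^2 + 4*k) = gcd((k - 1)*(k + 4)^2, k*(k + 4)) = k + 4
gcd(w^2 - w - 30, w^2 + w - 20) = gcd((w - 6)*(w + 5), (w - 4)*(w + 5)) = w + 5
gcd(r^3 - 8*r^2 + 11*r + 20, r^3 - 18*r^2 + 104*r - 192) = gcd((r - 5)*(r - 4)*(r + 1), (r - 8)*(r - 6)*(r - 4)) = r - 4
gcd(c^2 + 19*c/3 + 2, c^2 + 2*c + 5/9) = c + 1/3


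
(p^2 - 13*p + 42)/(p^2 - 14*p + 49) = (p - 6)/(p - 7)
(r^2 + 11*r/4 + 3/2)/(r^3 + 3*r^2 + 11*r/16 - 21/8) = 4*(4*r + 3)/(16*r^2 + 16*r - 21)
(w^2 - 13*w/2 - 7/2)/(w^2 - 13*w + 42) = (w + 1/2)/(w - 6)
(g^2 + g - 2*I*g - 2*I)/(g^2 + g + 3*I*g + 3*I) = (g - 2*I)/(g + 3*I)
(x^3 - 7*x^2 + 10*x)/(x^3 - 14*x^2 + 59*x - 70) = x/(x - 7)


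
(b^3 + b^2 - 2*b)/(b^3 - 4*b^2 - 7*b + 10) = b/(b - 5)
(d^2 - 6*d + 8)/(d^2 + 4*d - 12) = (d - 4)/(d + 6)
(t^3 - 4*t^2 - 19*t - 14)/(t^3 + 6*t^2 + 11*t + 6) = (t - 7)/(t + 3)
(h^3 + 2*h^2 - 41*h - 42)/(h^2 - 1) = (h^2 + h - 42)/(h - 1)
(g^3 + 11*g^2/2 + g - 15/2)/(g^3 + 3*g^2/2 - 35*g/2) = (2*g^2 + g - 3)/(g*(2*g - 7))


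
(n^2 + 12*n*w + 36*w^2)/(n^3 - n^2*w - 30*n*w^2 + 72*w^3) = (n + 6*w)/(n^2 - 7*n*w + 12*w^2)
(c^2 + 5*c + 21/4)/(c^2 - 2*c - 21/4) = (2*c + 7)/(2*c - 7)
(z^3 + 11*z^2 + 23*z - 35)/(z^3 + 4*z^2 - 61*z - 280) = (z - 1)/(z - 8)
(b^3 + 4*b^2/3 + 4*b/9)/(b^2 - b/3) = (9*b^2 + 12*b + 4)/(3*(3*b - 1))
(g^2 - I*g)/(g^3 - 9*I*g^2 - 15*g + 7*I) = g/(g^2 - 8*I*g - 7)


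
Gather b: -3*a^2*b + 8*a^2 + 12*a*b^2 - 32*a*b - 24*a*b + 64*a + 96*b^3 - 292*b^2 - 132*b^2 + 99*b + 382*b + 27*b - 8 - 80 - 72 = 8*a^2 + 64*a + 96*b^3 + b^2*(12*a - 424) + b*(-3*a^2 - 56*a + 508) - 160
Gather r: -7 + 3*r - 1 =3*r - 8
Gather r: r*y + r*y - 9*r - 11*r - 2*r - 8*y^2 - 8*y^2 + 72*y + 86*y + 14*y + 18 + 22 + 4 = r*(2*y - 22) - 16*y^2 + 172*y + 44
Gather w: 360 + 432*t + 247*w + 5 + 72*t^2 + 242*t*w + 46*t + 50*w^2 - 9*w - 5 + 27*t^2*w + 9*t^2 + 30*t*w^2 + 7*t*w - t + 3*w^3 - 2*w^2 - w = 81*t^2 + 477*t + 3*w^3 + w^2*(30*t + 48) + w*(27*t^2 + 249*t + 237) + 360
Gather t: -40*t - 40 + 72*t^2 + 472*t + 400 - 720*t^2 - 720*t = -648*t^2 - 288*t + 360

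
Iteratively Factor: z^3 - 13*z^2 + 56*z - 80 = (z - 5)*(z^2 - 8*z + 16) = (z - 5)*(z - 4)*(z - 4)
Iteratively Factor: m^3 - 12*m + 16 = (m + 4)*(m^2 - 4*m + 4) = (m - 2)*(m + 4)*(m - 2)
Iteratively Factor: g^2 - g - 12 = (g + 3)*(g - 4)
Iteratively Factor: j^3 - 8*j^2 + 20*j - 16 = (j - 4)*(j^2 - 4*j + 4) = (j - 4)*(j - 2)*(j - 2)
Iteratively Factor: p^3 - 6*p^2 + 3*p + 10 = (p + 1)*(p^2 - 7*p + 10) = (p - 2)*(p + 1)*(p - 5)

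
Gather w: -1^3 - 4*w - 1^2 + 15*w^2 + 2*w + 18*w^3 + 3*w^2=18*w^3 + 18*w^2 - 2*w - 2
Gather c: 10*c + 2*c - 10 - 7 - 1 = 12*c - 18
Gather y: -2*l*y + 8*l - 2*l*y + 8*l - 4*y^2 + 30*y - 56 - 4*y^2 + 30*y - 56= 16*l - 8*y^2 + y*(60 - 4*l) - 112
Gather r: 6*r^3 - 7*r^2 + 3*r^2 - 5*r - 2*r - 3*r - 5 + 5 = 6*r^3 - 4*r^2 - 10*r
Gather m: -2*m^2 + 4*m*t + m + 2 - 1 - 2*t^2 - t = -2*m^2 + m*(4*t + 1) - 2*t^2 - t + 1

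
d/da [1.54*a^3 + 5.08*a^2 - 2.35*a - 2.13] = 4.62*a^2 + 10.16*a - 2.35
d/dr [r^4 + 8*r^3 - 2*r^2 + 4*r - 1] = 4*r^3 + 24*r^2 - 4*r + 4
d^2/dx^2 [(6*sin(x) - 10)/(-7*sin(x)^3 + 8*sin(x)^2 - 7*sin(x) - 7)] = 2*(588*sin(x)^7 - 2709*sin(x)^6 + 1802*sin(x)^5 + 435*sin(x)^4 - 517*sin(x)^3 + 3642*sin(x)^2 - 3766*sin(x) + 1344)/(7*sin(x)^3 - 8*sin(x)^2 + 7*sin(x) + 7)^3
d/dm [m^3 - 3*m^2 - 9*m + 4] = 3*m^2 - 6*m - 9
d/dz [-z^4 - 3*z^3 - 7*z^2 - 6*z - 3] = -4*z^3 - 9*z^2 - 14*z - 6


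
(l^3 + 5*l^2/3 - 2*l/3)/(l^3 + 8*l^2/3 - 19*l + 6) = l*(l + 2)/(l^2 + 3*l - 18)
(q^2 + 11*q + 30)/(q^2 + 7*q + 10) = (q + 6)/(q + 2)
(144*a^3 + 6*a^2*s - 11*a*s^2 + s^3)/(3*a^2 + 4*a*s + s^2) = (48*a^2 - 14*a*s + s^2)/(a + s)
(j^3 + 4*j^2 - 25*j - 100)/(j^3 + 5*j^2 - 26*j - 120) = (j + 5)/(j + 6)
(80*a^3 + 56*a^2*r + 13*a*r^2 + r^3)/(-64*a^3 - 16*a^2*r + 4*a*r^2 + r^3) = (5*a + r)/(-4*a + r)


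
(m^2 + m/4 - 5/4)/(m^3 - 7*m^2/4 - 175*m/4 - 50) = (m - 1)/(m^2 - 3*m - 40)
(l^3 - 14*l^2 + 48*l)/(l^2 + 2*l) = (l^2 - 14*l + 48)/(l + 2)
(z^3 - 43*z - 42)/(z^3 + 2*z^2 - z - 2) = (z^2 - z - 42)/(z^2 + z - 2)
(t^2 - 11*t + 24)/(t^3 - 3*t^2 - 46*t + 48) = (t - 3)/(t^2 + 5*t - 6)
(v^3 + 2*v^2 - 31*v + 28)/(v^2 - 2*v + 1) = (v^2 + 3*v - 28)/(v - 1)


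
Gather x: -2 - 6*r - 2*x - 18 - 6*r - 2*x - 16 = -12*r - 4*x - 36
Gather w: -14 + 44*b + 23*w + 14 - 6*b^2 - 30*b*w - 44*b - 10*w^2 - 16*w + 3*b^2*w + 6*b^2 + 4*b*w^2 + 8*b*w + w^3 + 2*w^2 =w^3 + w^2*(4*b - 8) + w*(3*b^2 - 22*b + 7)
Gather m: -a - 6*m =-a - 6*m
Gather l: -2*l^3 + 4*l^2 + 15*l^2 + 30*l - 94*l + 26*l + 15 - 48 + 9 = -2*l^3 + 19*l^2 - 38*l - 24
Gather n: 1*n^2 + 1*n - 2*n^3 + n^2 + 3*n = -2*n^3 + 2*n^2 + 4*n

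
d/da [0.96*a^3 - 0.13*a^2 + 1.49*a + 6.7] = 2.88*a^2 - 0.26*a + 1.49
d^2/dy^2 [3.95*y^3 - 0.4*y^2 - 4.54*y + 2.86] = 23.7*y - 0.8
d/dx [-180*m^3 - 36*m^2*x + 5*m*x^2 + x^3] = -36*m^2 + 10*m*x + 3*x^2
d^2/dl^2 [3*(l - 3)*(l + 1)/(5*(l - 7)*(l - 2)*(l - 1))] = 6*(l^6 - 6*l^5 - 27*l^4 + 414*l^3 - 1695*l^2 + 2784*l - 1615)/(5*(l^9 - 30*l^8 + 369*l^7 - 2422*l^6 + 9327*l^5 - 22002*l^4 + 32075*l^3 - 28098*l^2 + 13524*l - 2744))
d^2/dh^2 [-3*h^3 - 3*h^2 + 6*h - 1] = -18*h - 6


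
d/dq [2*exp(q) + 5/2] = 2*exp(q)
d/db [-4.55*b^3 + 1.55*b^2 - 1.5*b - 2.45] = -13.65*b^2 + 3.1*b - 1.5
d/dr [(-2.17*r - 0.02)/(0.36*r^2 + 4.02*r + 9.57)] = (0.7812*r^2 + 0.0144000000000002*r - 20.6865)/(0.1296*r^4 + 2.8944*r^3 + 23.0508*r^2 + 76.9428*r + 91.5849)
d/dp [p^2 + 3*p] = 2*p + 3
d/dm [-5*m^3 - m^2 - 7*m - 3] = -15*m^2 - 2*m - 7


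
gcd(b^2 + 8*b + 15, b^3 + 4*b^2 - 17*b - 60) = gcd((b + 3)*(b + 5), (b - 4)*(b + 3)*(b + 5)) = b^2 + 8*b + 15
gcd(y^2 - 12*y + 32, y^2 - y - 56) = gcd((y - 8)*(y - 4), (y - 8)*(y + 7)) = y - 8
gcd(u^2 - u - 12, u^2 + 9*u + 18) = u + 3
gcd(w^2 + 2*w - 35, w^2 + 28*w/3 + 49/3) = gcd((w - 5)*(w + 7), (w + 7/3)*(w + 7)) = w + 7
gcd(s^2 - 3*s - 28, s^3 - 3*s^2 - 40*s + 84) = s - 7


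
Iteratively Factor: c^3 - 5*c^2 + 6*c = (c - 2)*(c^2 - 3*c) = (c - 3)*(c - 2)*(c)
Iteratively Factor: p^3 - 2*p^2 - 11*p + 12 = (p - 4)*(p^2 + 2*p - 3) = (p - 4)*(p + 3)*(p - 1)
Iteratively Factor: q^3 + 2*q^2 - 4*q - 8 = (q + 2)*(q^2 - 4) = (q - 2)*(q + 2)*(q + 2)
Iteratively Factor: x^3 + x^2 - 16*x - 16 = (x + 1)*(x^2 - 16) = (x - 4)*(x + 1)*(x + 4)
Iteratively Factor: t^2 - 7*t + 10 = (t - 5)*(t - 2)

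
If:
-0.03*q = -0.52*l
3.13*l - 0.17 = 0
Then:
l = 0.05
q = 0.94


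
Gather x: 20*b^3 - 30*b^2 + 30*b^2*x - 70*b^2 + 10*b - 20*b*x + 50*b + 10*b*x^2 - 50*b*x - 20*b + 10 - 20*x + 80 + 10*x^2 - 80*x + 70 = 20*b^3 - 100*b^2 + 40*b + x^2*(10*b + 10) + x*(30*b^2 - 70*b - 100) + 160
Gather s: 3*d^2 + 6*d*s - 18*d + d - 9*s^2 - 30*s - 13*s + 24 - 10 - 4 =3*d^2 - 17*d - 9*s^2 + s*(6*d - 43) + 10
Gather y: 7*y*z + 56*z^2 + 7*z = 7*y*z + 56*z^2 + 7*z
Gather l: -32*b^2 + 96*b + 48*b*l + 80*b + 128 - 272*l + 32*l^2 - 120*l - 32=-32*b^2 + 176*b + 32*l^2 + l*(48*b - 392) + 96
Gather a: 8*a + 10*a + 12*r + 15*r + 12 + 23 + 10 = 18*a + 27*r + 45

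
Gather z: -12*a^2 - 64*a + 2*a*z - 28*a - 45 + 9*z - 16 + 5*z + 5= -12*a^2 - 92*a + z*(2*a + 14) - 56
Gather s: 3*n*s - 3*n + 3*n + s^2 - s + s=3*n*s + s^2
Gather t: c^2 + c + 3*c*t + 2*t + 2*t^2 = c^2 + c + 2*t^2 + t*(3*c + 2)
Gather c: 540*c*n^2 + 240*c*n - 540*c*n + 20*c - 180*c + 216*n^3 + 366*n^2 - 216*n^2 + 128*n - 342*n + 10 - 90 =c*(540*n^2 - 300*n - 160) + 216*n^3 + 150*n^2 - 214*n - 80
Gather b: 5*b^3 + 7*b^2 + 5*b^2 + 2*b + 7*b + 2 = 5*b^3 + 12*b^2 + 9*b + 2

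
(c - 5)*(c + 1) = c^2 - 4*c - 5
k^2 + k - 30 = (k - 5)*(k + 6)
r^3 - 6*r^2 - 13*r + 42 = (r - 7)*(r - 2)*(r + 3)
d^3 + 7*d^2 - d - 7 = (d - 1)*(d + 1)*(d + 7)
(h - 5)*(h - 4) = h^2 - 9*h + 20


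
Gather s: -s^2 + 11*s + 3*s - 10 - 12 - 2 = -s^2 + 14*s - 24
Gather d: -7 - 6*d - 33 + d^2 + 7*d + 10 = d^2 + d - 30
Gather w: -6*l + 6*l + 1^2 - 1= 0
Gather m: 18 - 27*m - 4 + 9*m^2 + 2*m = 9*m^2 - 25*m + 14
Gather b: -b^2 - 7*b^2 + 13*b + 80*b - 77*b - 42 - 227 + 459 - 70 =-8*b^2 + 16*b + 120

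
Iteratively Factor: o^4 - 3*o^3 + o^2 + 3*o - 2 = (o + 1)*(o^3 - 4*o^2 + 5*o - 2) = (o - 2)*(o + 1)*(o^2 - 2*o + 1) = (o - 2)*(o - 1)*(o + 1)*(o - 1)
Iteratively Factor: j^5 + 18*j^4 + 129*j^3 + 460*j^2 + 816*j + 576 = (j + 4)*(j^4 + 14*j^3 + 73*j^2 + 168*j + 144) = (j + 3)*(j + 4)*(j^3 + 11*j^2 + 40*j + 48) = (j + 3)^2*(j + 4)*(j^2 + 8*j + 16) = (j + 3)^2*(j + 4)^2*(j + 4)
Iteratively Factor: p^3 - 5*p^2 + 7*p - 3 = (p - 1)*(p^2 - 4*p + 3) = (p - 3)*(p - 1)*(p - 1)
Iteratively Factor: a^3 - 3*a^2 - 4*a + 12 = (a - 2)*(a^2 - a - 6) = (a - 2)*(a + 2)*(a - 3)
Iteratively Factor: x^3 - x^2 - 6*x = (x + 2)*(x^2 - 3*x) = x*(x + 2)*(x - 3)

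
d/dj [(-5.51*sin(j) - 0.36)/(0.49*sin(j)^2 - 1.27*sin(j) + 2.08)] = (2.6999*sin(j)^2 + 0.3528*sin(j) - 11.918)*cos(j)/(0.2401*sin(j)^4 - 1.2446*sin(j)^3 + 3.6513*sin(j)^2 - 5.2832*sin(j) + 4.3264)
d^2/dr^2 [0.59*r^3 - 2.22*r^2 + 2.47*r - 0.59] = 3.54*r - 4.44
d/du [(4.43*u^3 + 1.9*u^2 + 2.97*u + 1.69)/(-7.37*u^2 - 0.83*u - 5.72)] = (-32.6491*u^4 - 7.3538*u^3 - 55.7069*u^2 + 3.1746*u - 15.5857)/(54.3169*u^4 + 12.2342*u^3 + 85.0017*u^2 + 9.4952*u + 32.7184)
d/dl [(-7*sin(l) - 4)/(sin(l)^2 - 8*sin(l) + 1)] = (7*sin(l)^2 + 8*sin(l) - 39)*cos(l)/(sin(l)^2 - 8*sin(l) + 1)^2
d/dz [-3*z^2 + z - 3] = 1 - 6*z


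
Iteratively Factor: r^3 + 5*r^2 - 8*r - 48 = (r + 4)*(r^2 + r - 12) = (r + 4)^2*(r - 3)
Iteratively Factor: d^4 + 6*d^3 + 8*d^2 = (d)*(d^3 + 6*d^2 + 8*d) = d*(d + 2)*(d^2 + 4*d) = d*(d + 2)*(d + 4)*(d)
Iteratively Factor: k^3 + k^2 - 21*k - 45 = (k + 3)*(k^2 - 2*k - 15) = (k - 5)*(k + 3)*(k + 3)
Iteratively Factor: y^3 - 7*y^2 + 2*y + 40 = (y - 4)*(y^2 - 3*y - 10) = (y - 4)*(y + 2)*(y - 5)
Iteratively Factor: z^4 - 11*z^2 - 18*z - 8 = (z + 1)*(z^3 - z^2 - 10*z - 8) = (z + 1)*(z + 2)*(z^2 - 3*z - 4) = (z - 4)*(z + 1)*(z + 2)*(z + 1)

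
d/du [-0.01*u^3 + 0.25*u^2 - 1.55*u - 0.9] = -0.03*u^2 + 0.5*u - 1.55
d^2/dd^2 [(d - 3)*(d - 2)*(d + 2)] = 6*d - 6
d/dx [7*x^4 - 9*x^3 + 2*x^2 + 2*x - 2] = 28*x^3 - 27*x^2 + 4*x + 2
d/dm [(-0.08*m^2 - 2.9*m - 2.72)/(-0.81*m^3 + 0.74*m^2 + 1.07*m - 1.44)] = (-0.0648*m^4 - 4.698*m^3 - 4.5492*m^2 + 4.256*m + 7.0864)/(0.6561*m^6 - 1.1988*m^5 - 1.1858*m^4 + 3.9164*m^3 - 0.9863*m^2 - 3.0816*m + 2.0736)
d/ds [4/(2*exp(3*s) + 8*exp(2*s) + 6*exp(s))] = 2*(-3*exp(2*s) - 8*exp(s) - 3)*exp(-s)/(exp(2*s) + 4*exp(s) + 3)^2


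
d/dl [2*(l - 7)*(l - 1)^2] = 6*(l - 5)*(l - 1)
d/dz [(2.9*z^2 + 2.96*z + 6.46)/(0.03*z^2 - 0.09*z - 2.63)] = (-0.3498*z^2 - 15.6416*z - 7.2034)/(0.0009*z^4 - 0.0054*z^3 - 0.1497*z^2 + 0.4734*z + 6.9169)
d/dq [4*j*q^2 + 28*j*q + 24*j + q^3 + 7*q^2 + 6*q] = 8*j*q + 28*j + 3*q^2 + 14*q + 6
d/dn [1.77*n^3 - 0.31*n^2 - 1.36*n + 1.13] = 5.31*n^2 - 0.62*n - 1.36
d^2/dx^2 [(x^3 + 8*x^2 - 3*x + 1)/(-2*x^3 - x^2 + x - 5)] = 2*(-30*x^6 + 30*x^5 + 6*x^4 + 549*x^3 - 42*x^2 - 87*x - 181)/(8*x^9 + 12*x^8 - 6*x^7 + 49*x^6 + 63*x^5 - 42*x^4 + 119*x^3 + 90*x^2 - 75*x + 125)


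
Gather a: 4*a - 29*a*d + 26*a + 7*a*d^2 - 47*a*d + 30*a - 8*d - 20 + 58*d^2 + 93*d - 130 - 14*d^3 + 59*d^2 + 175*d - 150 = a*(7*d^2 - 76*d + 60) - 14*d^3 + 117*d^2 + 260*d - 300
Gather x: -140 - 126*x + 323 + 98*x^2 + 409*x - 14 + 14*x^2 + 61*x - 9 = 112*x^2 + 344*x + 160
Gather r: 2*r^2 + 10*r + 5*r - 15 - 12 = 2*r^2 + 15*r - 27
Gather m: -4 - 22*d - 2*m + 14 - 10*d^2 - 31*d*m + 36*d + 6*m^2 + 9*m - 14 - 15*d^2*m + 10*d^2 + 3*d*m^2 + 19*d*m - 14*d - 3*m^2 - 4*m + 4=m^2*(3*d + 3) + m*(-15*d^2 - 12*d + 3)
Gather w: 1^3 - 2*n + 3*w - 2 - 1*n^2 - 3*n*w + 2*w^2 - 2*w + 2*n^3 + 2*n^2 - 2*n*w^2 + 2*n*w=2*n^3 + n^2 - 2*n + w^2*(2 - 2*n) + w*(1 - n) - 1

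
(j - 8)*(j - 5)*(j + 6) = j^3 - 7*j^2 - 38*j + 240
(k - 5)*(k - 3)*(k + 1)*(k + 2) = k^4 - 5*k^3 - 7*k^2 + 29*k + 30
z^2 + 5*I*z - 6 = (z + 2*I)*(z + 3*I)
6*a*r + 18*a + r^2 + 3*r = (6*a + r)*(r + 3)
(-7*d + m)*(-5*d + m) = 35*d^2 - 12*d*m + m^2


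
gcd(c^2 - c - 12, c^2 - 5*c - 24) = c + 3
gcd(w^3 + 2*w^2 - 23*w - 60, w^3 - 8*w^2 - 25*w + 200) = w - 5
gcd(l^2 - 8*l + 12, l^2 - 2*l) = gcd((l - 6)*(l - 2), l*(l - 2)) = l - 2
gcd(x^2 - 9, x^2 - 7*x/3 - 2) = x - 3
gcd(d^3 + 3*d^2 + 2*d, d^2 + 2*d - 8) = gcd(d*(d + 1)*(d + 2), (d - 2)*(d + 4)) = 1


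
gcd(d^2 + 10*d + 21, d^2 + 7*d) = d + 7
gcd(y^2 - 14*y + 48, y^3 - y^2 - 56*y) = y - 8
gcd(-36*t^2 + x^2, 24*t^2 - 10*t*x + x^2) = -6*t + x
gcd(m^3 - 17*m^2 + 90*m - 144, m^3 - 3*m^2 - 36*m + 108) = m^2 - 9*m + 18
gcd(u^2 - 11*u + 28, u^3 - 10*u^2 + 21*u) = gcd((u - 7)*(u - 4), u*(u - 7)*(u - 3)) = u - 7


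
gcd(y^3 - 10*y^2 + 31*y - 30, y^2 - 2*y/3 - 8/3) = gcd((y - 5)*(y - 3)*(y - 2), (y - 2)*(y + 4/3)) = y - 2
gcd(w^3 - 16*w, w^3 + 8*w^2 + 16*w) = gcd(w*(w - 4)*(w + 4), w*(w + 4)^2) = w^2 + 4*w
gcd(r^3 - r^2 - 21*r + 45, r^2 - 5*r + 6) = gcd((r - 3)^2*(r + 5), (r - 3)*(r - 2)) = r - 3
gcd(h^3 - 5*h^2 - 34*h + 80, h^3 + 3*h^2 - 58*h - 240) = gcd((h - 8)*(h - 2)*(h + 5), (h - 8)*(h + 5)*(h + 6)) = h^2 - 3*h - 40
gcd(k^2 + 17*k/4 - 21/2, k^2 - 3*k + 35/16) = k - 7/4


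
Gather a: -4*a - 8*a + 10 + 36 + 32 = 78 - 12*a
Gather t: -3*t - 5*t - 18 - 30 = -8*t - 48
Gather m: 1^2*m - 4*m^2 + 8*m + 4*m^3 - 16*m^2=4*m^3 - 20*m^2 + 9*m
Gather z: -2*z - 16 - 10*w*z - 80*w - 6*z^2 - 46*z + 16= -80*w - 6*z^2 + z*(-10*w - 48)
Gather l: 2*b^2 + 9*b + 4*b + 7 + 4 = 2*b^2 + 13*b + 11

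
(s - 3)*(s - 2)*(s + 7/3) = s^3 - 8*s^2/3 - 17*s/3 + 14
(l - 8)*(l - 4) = l^2 - 12*l + 32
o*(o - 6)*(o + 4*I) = o^3 - 6*o^2 + 4*I*o^2 - 24*I*o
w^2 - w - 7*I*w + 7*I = (w - 1)*(w - 7*I)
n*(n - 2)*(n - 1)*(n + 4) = n^4 + n^3 - 10*n^2 + 8*n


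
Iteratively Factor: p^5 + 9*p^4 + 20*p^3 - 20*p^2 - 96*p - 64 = (p + 1)*(p^4 + 8*p^3 + 12*p^2 - 32*p - 64) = (p + 1)*(p + 4)*(p^3 + 4*p^2 - 4*p - 16) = (p - 2)*(p + 1)*(p + 4)*(p^2 + 6*p + 8) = (p - 2)*(p + 1)*(p + 2)*(p + 4)*(p + 4)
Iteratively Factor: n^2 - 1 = (n + 1)*(n - 1)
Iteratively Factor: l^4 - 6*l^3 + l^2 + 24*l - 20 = (l - 2)*(l^3 - 4*l^2 - 7*l + 10) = (l - 5)*(l - 2)*(l^2 + l - 2) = (l - 5)*(l - 2)*(l + 2)*(l - 1)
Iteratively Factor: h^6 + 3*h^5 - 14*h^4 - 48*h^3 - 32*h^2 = (h)*(h^5 + 3*h^4 - 14*h^3 - 48*h^2 - 32*h) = h*(h + 2)*(h^4 + h^3 - 16*h^2 - 16*h) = h^2*(h + 2)*(h^3 + h^2 - 16*h - 16) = h^2*(h + 2)*(h + 4)*(h^2 - 3*h - 4) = h^2*(h + 1)*(h + 2)*(h + 4)*(h - 4)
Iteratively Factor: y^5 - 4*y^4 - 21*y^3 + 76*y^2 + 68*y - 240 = (y + 2)*(y^4 - 6*y^3 - 9*y^2 + 94*y - 120) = (y + 2)*(y + 4)*(y^3 - 10*y^2 + 31*y - 30) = (y - 3)*(y + 2)*(y + 4)*(y^2 - 7*y + 10) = (y - 3)*(y - 2)*(y + 2)*(y + 4)*(y - 5)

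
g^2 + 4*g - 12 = (g - 2)*(g + 6)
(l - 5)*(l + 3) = l^2 - 2*l - 15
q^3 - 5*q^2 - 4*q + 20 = (q - 5)*(q - 2)*(q + 2)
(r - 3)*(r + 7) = r^2 + 4*r - 21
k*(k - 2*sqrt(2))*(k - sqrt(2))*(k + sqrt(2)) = k^4 - 2*sqrt(2)*k^3 - 2*k^2 + 4*sqrt(2)*k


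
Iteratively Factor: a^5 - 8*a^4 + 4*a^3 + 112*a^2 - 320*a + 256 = (a + 4)*(a^4 - 12*a^3 + 52*a^2 - 96*a + 64) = (a - 4)*(a + 4)*(a^3 - 8*a^2 + 20*a - 16) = (a - 4)*(a - 2)*(a + 4)*(a^2 - 6*a + 8) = (a - 4)*(a - 2)^2*(a + 4)*(a - 4)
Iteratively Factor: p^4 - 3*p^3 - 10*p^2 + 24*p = (p - 4)*(p^3 + p^2 - 6*p) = (p - 4)*(p + 3)*(p^2 - 2*p) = (p - 4)*(p - 2)*(p + 3)*(p)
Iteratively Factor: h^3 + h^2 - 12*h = (h)*(h^2 + h - 12) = h*(h + 4)*(h - 3)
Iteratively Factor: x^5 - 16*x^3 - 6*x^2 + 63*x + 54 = (x + 3)*(x^4 - 3*x^3 - 7*x^2 + 15*x + 18) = (x + 2)*(x + 3)*(x^3 - 5*x^2 + 3*x + 9) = (x - 3)*(x + 2)*(x + 3)*(x^2 - 2*x - 3) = (x - 3)*(x + 1)*(x + 2)*(x + 3)*(x - 3)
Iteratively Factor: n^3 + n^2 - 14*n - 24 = (n + 2)*(n^2 - n - 12) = (n - 4)*(n + 2)*(n + 3)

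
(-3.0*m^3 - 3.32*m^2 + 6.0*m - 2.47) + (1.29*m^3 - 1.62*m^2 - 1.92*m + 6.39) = -1.71*m^3 - 4.94*m^2 + 4.08*m + 3.92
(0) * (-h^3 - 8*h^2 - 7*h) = 0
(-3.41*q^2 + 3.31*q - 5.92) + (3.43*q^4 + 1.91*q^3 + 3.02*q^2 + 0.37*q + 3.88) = 3.43*q^4 + 1.91*q^3 - 0.39*q^2 + 3.68*q - 2.04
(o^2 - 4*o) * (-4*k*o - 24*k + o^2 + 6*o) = -4*k*o^3 - 8*k*o^2 + 96*k*o + o^4 + 2*o^3 - 24*o^2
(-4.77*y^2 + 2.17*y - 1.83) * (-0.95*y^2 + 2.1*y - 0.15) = 4.5315*y^4 - 12.0785*y^3 + 7.011*y^2 - 4.1685*y + 0.2745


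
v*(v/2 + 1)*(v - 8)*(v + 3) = v^4/2 - 3*v^3/2 - 17*v^2 - 24*v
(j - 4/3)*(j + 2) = j^2 + 2*j/3 - 8/3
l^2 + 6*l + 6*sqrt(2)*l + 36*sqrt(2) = (l + 6)*(l + 6*sqrt(2))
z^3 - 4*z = z*(z - 2)*(z + 2)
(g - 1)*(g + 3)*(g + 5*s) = g^3 + 5*g^2*s + 2*g^2 + 10*g*s - 3*g - 15*s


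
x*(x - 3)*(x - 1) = x^3 - 4*x^2 + 3*x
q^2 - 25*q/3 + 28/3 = (q - 7)*(q - 4/3)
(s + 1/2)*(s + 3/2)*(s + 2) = s^3 + 4*s^2 + 19*s/4 + 3/2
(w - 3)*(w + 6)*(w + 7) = w^3 + 10*w^2 + 3*w - 126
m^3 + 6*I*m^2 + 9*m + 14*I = (m - 2*I)*(m + I)*(m + 7*I)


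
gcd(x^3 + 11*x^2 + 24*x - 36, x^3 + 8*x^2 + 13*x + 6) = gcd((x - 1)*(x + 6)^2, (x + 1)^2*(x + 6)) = x + 6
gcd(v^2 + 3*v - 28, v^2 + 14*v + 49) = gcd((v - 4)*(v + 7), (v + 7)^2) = v + 7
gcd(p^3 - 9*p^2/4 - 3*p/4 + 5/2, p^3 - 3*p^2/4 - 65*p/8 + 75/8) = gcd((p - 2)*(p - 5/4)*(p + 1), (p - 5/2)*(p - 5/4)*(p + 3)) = p - 5/4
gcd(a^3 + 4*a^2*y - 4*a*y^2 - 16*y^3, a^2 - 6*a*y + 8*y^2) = -a + 2*y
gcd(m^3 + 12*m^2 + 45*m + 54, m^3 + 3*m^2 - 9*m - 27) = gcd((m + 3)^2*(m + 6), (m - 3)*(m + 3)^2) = m^2 + 6*m + 9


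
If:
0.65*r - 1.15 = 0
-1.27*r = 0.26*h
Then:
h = -8.64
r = 1.77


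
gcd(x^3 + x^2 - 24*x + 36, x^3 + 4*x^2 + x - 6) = 1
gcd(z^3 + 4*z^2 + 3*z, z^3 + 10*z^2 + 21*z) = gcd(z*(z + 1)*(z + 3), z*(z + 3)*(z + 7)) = z^2 + 3*z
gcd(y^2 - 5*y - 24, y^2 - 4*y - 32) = y - 8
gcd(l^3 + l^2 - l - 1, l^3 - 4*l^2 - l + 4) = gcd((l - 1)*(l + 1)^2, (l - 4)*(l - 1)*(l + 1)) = l^2 - 1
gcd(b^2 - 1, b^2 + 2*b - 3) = b - 1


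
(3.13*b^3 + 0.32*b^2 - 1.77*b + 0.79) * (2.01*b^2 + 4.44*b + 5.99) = 6.2913*b^5 + 14.5404*b^4 + 16.6118*b^3 - 4.3541*b^2 - 7.0947*b + 4.7321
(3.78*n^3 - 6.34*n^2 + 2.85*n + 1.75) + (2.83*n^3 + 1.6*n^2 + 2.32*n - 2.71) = 6.61*n^3 - 4.74*n^2 + 5.17*n - 0.96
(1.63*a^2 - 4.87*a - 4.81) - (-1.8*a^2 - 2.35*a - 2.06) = 3.43*a^2 - 2.52*a - 2.75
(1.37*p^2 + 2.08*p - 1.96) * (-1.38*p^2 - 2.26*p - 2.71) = -1.8906*p^4 - 5.9666*p^3 - 5.7087*p^2 - 1.2072*p + 5.3116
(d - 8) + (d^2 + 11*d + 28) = d^2 + 12*d + 20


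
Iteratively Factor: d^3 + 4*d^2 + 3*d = (d + 1)*(d^2 + 3*d) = (d + 1)*(d + 3)*(d)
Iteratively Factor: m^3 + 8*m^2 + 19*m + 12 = (m + 3)*(m^2 + 5*m + 4) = (m + 1)*(m + 3)*(m + 4)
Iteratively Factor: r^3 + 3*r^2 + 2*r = (r + 1)*(r^2 + 2*r) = r*(r + 1)*(r + 2)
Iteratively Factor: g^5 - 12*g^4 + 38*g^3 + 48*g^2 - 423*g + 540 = (g - 3)*(g^4 - 9*g^3 + 11*g^2 + 81*g - 180) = (g - 3)^2*(g^3 - 6*g^2 - 7*g + 60) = (g - 4)*(g - 3)^2*(g^2 - 2*g - 15) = (g - 5)*(g - 4)*(g - 3)^2*(g + 3)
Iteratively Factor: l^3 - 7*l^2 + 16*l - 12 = (l - 2)*(l^2 - 5*l + 6) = (l - 2)^2*(l - 3)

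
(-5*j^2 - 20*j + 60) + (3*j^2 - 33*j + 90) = -2*j^2 - 53*j + 150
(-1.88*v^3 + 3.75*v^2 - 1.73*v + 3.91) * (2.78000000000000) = -5.2264*v^3 + 10.425*v^2 - 4.8094*v + 10.8698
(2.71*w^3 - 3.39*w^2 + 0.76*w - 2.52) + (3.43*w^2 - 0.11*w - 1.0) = 2.71*w^3 + 0.04*w^2 + 0.65*w - 3.52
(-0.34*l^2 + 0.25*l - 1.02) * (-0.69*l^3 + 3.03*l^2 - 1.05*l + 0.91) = 0.2346*l^5 - 1.2027*l^4 + 1.8183*l^3 - 3.6625*l^2 + 1.2985*l - 0.9282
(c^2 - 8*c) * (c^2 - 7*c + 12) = c^4 - 15*c^3 + 68*c^2 - 96*c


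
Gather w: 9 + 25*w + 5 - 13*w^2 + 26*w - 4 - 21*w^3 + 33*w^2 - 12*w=-21*w^3 + 20*w^2 + 39*w + 10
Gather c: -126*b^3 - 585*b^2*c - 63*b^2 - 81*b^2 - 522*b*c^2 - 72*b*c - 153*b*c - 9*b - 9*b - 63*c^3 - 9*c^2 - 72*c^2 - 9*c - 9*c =-126*b^3 - 144*b^2 - 18*b - 63*c^3 + c^2*(-522*b - 81) + c*(-585*b^2 - 225*b - 18)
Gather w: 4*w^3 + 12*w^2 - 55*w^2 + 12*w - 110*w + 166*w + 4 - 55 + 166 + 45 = 4*w^3 - 43*w^2 + 68*w + 160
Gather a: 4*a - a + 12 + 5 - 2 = 3*a + 15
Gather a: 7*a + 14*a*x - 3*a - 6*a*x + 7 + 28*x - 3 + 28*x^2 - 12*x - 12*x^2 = a*(8*x + 4) + 16*x^2 + 16*x + 4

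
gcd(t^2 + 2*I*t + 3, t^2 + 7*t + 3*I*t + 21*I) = t + 3*I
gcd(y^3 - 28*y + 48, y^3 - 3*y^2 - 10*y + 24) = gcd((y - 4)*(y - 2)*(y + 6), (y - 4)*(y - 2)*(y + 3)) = y^2 - 6*y + 8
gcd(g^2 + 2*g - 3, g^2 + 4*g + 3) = g + 3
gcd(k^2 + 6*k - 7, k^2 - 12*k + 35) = 1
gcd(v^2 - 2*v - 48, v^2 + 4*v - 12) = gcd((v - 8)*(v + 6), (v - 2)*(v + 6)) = v + 6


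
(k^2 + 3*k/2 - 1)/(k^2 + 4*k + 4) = (k - 1/2)/(k + 2)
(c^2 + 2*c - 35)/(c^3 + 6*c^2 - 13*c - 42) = (c - 5)/(c^2 - c - 6)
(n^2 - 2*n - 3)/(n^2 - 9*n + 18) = (n + 1)/(n - 6)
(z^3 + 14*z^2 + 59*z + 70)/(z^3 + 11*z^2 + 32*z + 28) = (z + 5)/(z + 2)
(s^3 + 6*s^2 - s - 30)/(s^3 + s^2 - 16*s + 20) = (s + 3)/(s - 2)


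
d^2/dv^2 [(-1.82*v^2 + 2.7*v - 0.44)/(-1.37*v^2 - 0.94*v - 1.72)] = (-7.105427357601e-15*v^4 - 14.822852*v^3 - 20.776872*v^2 + 41.573472*v + 18.203232)/(2.571353*v^6 + 5.292858*v^5 + 13.3164*v^4 + 14.12068*v^3 + 16.7184*v^2 + 8.342688*v + 5.088448)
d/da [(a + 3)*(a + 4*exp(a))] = a + (a + 3)*(4*exp(a) + 1) + 4*exp(a)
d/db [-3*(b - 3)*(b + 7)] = -6*b - 12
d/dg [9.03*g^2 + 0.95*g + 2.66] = 18.06*g + 0.95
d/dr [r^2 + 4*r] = 2*r + 4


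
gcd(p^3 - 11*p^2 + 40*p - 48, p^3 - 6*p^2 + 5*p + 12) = p^2 - 7*p + 12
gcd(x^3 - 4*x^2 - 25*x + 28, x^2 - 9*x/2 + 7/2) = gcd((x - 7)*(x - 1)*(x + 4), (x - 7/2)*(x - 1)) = x - 1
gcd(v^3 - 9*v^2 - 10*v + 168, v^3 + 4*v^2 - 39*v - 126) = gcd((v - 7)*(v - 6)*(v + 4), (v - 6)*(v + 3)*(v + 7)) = v - 6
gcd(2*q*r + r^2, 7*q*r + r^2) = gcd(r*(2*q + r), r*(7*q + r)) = r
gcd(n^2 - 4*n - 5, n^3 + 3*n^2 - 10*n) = 1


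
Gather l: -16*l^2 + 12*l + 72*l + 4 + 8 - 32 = -16*l^2 + 84*l - 20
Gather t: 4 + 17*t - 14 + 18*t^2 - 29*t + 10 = 18*t^2 - 12*t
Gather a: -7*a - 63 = -7*a - 63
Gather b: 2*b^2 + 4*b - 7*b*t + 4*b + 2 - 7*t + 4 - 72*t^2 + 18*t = 2*b^2 + b*(8 - 7*t) - 72*t^2 + 11*t + 6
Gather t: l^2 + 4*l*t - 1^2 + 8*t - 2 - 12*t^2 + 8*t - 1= l^2 - 12*t^2 + t*(4*l + 16) - 4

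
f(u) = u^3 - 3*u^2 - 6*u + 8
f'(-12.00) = 498.00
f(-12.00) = -2080.00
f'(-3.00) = 39.00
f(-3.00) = -28.00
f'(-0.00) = -6.00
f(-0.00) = 8.00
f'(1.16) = -8.92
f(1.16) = -1.44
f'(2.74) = 0.08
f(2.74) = -10.39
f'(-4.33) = 76.23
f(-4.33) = -103.45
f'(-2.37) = 25.07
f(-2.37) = -7.94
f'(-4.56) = 83.74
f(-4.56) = -121.84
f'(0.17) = -6.93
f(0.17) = 6.90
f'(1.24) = -8.83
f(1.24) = -2.15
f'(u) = 3*u^2 - 6*u - 6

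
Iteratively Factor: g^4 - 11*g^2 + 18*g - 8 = (g - 1)*(g^3 + g^2 - 10*g + 8) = (g - 1)^2*(g^2 + 2*g - 8) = (g - 1)^2*(g + 4)*(g - 2)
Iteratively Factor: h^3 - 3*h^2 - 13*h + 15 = (h + 3)*(h^2 - 6*h + 5) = (h - 5)*(h + 3)*(h - 1)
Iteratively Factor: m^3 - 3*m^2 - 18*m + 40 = (m - 2)*(m^2 - m - 20) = (m - 2)*(m + 4)*(m - 5)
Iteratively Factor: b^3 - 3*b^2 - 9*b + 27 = (b + 3)*(b^2 - 6*b + 9) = (b - 3)*(b + 3)*(b - 3)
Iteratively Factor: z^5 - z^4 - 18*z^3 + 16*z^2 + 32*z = (z - 4)*(z^4 + 3*z^3 - 6*z^2 - 8*z) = (z - 4)*(z + 4)*(z^3 - z^2 - 2*z) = (z - 4)*(z - 2)*(z + 4)*(z^2 + z) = z*(z - 4)*(z - 2)*(z + 4)*(z + 1)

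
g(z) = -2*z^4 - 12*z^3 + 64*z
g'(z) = -8*z^3 - 36*z^2 + 64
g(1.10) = 51.50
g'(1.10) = 9.79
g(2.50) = -105.62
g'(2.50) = -286.00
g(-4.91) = -56.19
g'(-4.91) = 143.07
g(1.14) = 51.80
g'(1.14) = 5.36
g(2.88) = -239.93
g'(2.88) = -425.70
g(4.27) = -1325.85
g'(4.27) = -1215.22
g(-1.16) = -59.13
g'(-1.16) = 28.05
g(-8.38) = -3337.49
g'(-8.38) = 2243.77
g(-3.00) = -30.00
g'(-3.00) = -44.00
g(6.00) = -4800.00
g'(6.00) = -2960.00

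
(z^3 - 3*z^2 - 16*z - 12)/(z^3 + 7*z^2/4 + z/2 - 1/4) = 4*(z^2 - 4*z - 12)/(4*z^2 + 3*z - 1)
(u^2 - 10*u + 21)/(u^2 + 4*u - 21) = (u - 7)/(u + 7)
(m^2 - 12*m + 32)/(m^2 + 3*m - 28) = (m - 8)/(m + 7)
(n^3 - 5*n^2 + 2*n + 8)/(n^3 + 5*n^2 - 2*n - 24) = (n^2 - 3*n - 4)/(n^2 + 7*n + 12)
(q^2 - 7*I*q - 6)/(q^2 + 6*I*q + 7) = (q - 6*I)/(q + 7*I)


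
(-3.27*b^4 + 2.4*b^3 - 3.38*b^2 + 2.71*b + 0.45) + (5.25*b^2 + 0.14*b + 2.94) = -3.27*b^4 + 2.4*b^3 + 1.87*b^2 + 2.85*b + 3.39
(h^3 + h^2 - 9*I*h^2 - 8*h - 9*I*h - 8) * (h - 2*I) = h^4 + h^3 - 11*I*h^3 - 26*h^2 - 11*I*h^2 - 26*h + 16*I*h + 16*I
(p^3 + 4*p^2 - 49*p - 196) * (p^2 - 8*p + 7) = p^5 - 4*p^4 - 74*p^3 + 224*p^2 + 1225*p - 1372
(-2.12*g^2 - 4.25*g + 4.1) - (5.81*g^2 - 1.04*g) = -7.93*g^2 - 3.21*g + 4.1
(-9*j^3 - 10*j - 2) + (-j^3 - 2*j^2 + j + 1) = -10*j^3 - 2*j^2 - 9*j - 1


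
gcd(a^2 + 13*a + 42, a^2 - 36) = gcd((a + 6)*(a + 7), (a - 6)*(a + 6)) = a + 6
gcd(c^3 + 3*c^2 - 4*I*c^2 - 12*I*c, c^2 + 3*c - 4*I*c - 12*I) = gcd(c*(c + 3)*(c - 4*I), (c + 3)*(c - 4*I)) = c^2 + c*(3 - 4*I) - 12*I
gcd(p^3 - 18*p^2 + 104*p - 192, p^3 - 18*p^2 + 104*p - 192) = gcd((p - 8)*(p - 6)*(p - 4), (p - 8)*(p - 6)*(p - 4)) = p^3 - 18*p^2 + 104*p - 192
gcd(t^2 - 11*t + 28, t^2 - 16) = t - 4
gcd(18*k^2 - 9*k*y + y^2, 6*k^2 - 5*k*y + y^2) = -3*k + y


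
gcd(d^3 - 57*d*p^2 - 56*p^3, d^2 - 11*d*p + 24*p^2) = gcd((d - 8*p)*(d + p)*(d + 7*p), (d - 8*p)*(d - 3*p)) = -d + 8*p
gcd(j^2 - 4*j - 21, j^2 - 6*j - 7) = j - 7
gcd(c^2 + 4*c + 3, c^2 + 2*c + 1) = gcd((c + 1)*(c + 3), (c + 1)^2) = c + 1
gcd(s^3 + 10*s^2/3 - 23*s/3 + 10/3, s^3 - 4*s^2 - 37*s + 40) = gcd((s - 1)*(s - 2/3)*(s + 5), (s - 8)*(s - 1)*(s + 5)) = s^2 + 4*s - 5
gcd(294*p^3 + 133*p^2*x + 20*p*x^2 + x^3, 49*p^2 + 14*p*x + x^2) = 49*p^2 + 14*p*x + x^2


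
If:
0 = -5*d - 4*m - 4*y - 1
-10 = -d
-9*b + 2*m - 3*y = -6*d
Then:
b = 23/6 - 5*y/9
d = 10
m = -y - 51/4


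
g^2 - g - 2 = (g - 2)*(g + 1)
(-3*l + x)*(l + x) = -3*l^2 - 2*l*x + x^2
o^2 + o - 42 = (o - 6)*(o + 7)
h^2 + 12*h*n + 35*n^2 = (h + 5*n)*(h + 7*n)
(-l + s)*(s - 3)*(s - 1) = -l*s^2 + 4*l*s - 3*l + s^3 - 4*s^2 + 3*s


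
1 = 1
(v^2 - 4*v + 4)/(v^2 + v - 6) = (v - 2)/(v + 3)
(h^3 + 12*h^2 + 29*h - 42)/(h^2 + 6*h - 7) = h + 6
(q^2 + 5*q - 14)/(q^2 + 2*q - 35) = (q - 2)/(q - 5)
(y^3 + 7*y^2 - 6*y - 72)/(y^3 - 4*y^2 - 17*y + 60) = (y + 6)/(y - 5)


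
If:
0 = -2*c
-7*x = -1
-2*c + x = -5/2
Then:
No Solution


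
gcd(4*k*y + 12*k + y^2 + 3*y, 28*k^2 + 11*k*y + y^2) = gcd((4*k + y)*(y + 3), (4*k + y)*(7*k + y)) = 4*k + y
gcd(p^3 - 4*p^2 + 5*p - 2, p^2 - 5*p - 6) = 1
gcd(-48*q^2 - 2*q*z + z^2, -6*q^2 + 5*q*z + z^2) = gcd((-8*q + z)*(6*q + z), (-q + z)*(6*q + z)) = 6*q + z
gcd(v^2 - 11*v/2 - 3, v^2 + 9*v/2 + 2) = v + 1/2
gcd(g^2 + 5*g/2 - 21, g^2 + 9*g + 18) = g + 6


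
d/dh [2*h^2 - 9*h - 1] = 4*h - 9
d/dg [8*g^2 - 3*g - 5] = 16*g - 3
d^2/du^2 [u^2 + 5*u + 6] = 2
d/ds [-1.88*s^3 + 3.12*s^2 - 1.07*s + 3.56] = -5.64*s^2 + 6.24*s - 1.07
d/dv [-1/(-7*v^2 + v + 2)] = (1 - 14*v)/(-7*v^2 + v + 2)^2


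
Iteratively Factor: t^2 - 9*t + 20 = (t - 4)*(t - 5)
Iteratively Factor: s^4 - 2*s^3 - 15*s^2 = (s)*(s^3 - 2*s^2 - 15*s) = s*(s + 3)*(s^2 - 5*s) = s^2*(s + 3)*(s - 5)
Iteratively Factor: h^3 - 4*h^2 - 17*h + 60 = (h + 4)*(h^2 - 8*h + 15) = (h - 3)*(h + 4)*(h - 5)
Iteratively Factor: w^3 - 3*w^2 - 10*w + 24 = (w - 4)*(w^2 + w - 6) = (w - 4)*(w + 3)*(w - 2)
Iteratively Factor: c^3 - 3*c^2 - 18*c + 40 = (c - 5)*(c^2 + 2*c - 8) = (c - 5)*(c - 2)*(c + 4)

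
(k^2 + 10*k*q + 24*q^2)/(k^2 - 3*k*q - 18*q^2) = (-k^2 - 10*k*q - 24*q^2)/(-k^2 + 3*k*q + 18*q^2)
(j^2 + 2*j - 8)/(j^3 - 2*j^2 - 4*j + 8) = (j + 4)/(j^2 - 4)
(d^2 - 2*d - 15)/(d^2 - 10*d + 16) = (d^2 - 2*d - 15)/(d^2 - 10*d + 16)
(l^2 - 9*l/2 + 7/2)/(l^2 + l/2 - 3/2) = (2*l - 7)/(2*l + 3)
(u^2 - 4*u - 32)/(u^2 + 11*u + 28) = (u - 8)/(u + 7)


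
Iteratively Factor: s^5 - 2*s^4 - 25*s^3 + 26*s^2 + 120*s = (s)*(s^4 - 2*s^3 - 25*s^2 + 26*s + 120) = s*(s - 5)*(s^3 + 3*s^2 - 10*s - 24) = s*(s - 5)*(s + 4)*(s^2 - s - 6) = s*(s - 5)*(s - 3)*(s + 4)*(s + 2)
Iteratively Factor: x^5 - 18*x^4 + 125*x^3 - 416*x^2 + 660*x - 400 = (x - 2)*(x^4 - 16*x^3 + 93*x^2 - 230*x + 200) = (x - 5)*(x - 2)*(x^3 - 11*x^2 + 38*x - 40) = (x - 5)*(x - 2)^2*(x^2 - 9*x + 20) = (x - 5)*(x - 4)*(x - 2)^2*(x - 5)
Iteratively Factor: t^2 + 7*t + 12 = (t + 3)*(t + 4)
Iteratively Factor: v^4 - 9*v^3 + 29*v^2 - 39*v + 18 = (v - 3)*(v^3 - 6*v^2 + 11*v - 6) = (v - 3)^2*(v^2 - 3*v + 2) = (v - 3)^2*(v - 2)*(v - 1)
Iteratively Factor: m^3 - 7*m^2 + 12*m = (m - 3)*(m^2 - 4*m) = m*(m - 3)*(m - 4)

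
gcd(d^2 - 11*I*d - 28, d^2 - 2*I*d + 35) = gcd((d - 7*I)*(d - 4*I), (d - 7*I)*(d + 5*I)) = d - 7*I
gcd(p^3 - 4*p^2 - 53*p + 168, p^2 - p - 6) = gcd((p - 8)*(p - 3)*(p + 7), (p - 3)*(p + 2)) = p - 3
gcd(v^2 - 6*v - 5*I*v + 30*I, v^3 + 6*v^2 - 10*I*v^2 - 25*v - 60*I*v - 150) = v - 5*I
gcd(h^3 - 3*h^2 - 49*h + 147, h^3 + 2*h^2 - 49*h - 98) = h^2 - 49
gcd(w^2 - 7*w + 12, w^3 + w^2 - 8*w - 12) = w - 3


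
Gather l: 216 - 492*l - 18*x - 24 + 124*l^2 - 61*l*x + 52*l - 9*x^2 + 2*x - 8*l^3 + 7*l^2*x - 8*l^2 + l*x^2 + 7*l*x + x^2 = -8*l^3 + l^2*(7*x + 116) + l*(x^2 - 54*x - 440) - 8*x^2 - 16*x + 192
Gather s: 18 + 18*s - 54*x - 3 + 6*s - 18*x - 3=24*s - 72*x + 12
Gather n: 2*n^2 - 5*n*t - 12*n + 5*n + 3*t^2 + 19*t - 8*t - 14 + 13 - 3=2*n^2 + n*(-5*t - 7) + 3*t^2 + 11*t - 4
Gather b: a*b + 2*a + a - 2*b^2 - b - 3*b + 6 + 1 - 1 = 3*a - 2*b^2 + b*(a - 4) + 6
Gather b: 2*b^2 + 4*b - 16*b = 2*b^2 - 12*b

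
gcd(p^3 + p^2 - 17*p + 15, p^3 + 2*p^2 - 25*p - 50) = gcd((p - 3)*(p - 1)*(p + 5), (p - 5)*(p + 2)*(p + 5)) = p + 5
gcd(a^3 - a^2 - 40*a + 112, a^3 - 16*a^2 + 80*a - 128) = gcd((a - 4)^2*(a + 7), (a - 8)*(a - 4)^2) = a^2 - 8*a + 16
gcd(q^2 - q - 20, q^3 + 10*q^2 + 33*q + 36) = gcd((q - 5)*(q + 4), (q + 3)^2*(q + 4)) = q + 4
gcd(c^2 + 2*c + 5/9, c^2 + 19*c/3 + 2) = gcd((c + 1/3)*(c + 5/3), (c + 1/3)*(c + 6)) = c + 1/3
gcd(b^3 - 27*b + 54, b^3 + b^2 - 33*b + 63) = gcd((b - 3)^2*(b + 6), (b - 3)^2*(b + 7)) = b^2 - 6*b + 9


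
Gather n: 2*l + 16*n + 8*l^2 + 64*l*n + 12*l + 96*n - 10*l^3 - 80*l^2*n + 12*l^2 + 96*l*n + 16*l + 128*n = -10*l^3 + 20*l^2 + 30*l + n*(-80*l^2 + 160*l + 240)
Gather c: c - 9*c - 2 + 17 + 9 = 24 - 8*c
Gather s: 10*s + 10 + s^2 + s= s^2 + 11*s + 10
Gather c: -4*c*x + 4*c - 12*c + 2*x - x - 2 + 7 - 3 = c*(-4*x - 8) + x + 2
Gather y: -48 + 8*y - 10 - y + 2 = 7*y - 56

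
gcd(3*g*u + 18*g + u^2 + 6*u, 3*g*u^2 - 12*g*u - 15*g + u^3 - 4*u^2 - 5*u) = 3*g + u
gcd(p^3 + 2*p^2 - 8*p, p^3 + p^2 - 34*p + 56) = p - 2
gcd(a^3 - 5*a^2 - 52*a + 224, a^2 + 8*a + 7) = a + 7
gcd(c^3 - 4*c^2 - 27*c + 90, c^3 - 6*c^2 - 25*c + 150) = c^2 - c - 30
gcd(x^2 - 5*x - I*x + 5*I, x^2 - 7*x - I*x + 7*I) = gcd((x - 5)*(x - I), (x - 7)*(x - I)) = x - I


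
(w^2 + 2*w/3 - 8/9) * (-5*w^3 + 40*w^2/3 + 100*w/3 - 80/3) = -5*w^5 + 10*w^4 + 140*w^3/3 - 440*w^2/27 - 1280*w/27 + 640/27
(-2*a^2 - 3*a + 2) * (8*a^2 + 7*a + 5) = -16*a^4 - 38*a^3 - 15*a^2 - a + 10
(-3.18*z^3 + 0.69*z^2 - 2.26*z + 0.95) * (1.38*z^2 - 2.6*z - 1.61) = -4.3884*z^5 + 9.2202*z^4 + 0.207000000000001*z^3 + 6.0761*z^2 + 1.1686*z - 1.5295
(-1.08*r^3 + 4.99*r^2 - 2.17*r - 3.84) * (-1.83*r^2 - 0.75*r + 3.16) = 1.9764*r^5 - 8.3217*r^4 - 3.1842*r^3 + 24.4231*r^2 - 3.9772*r - 12.1344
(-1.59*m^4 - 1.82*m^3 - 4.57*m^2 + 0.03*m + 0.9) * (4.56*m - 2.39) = -7.2504*m^5 - 4.4991*m^4 - 16.4894*m^3 + 11.0591*m^2 + 4.0323*m - 2.151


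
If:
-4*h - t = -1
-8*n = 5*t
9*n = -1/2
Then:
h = 41/180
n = -1/18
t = 4/45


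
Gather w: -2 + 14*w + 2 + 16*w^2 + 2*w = 16*w^2 + 16*w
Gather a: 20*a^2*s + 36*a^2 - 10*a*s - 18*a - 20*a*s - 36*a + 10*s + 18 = a^2*(20*s + 36) + a*(-30*s - 54) + 10*s + 18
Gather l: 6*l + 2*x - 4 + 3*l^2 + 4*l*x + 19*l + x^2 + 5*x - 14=3*l^2 + l*(4*x + 25) + x^2 + 7*x - 18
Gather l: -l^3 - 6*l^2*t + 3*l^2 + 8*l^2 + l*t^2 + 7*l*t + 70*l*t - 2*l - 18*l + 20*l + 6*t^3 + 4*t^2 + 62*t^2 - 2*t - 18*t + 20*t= -l^3 + l^2*(11 - 6*t) + l*(t^2 + 77*t) + 6*t^3 + 66*t^2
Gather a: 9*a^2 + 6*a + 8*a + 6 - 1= 9*a^2 + 14*a + 5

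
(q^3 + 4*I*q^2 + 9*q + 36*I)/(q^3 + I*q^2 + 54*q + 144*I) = (q^2 + I*q + 12)/(q^2 - 2*I*q + 48)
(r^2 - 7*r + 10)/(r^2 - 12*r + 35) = (r - 2)/(r - 7)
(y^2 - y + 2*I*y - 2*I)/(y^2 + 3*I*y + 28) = (y^2 - y + 2*I*y - 2*I)/(y^2 + 3*I*y + 28)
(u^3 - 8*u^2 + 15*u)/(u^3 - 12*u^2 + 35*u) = (u - 3)/(u - 7)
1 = 1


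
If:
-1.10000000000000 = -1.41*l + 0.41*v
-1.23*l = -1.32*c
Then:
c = 0.270954223081883*v + 0.726950354609929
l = 0.290780141843972*v + 0.780141843971631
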